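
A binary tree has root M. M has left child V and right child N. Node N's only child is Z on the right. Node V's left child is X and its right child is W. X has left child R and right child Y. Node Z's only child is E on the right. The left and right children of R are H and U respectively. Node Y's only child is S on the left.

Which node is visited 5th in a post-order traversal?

Y

Post-order visits the left subtree, then the right subtree, then the node.
At M: go left to V.
  At V: go left to X.
    At X: go left to R.
      At R: go left to H.
        H is a leaf — visit H.
      At R: go right to U.
        U is a leaf — visit U.
      Visit R.
    At X: go right to Y.
      At Y: go left to S.
        S is a leaf — visit S.
      At Y: no right child.
      Visit Y.
    Visit X.
  At V: go right to W.
    W is a leaf — visit W.
  Visit V.
At M: go right to N.
  At N: no left child.
  At N: go right to Z.
    At Z: no left child.
    At Z: go right to E.
      E is a leaf — visit E.
    Visit Z.
  Visit N.
Visit M.
Full post-order sequence: H, U, R, S, Y, X, W, V, E, Z, N, M.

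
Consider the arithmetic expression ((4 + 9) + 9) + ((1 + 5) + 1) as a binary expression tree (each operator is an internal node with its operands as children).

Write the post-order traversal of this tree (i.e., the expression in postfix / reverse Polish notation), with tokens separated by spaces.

Post-order on an expression tree gives postfix notation: for each operator, emit left operand, right operand, then the operator.

4 9 + 9 + 1 5 + 1 + +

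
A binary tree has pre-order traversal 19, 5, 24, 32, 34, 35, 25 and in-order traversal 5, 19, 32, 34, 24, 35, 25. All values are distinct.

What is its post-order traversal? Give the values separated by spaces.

5 34 32 25 35 24 19

The first element of pre-order is the root; it splits in-order into left and right subtrees.
Root 19: left subtree has 1 node {5}, right has 5 {32, 34, 24, 35, 25}.
  Root 24: left subtree has 2 nodes {32, 34}, right has 2 {35, 25}.
    Root 32: left subtree has 0 nodes { }, right has 1 {34}.
    Root 35: left subtree has 0 nodes { }, right has 1 {25}.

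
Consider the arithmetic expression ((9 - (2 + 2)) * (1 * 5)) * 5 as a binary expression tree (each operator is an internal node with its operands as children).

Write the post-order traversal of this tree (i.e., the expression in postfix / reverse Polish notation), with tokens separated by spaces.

Post-order on an expression tree gives postfix notation: for each operator, emit left operand, right operand, then the operator.

9 2 2 + - 1 5 * * 5 *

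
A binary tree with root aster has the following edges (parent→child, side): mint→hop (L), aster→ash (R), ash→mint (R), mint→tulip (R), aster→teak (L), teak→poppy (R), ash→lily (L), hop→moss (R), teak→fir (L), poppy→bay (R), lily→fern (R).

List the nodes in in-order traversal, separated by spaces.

In-order visits the left subtree, then the node, then the right subtree.
At aster: go left to teak.
  At teak: go left to fir.
    fir is a leaf — visit fir.
  Visit teak.
  At teak: go right to poppy.
    At poppy: no left child.
    Visit poppy.
    At poppy: go right to bay.
      bay is a leaf — visit bay.
Visit aster.
At aster: go right to ash.
  At ash: go left to lily.
    At lily: no left child.
    Visit lily.
    At lily: go right to fern.
      fern is a leaf — visit fern.
  Visit ash.
  At ash: go right to mint.
    At mint: go left to hop.
      At hop: no left child.
      Visit hop.
      At hop: go right to moss.
        moss is a leaf — visit moss.
    Visit mint.
    At mint: go right to tulip.
      tulip is a leaf — visit tulip.

fir teak poppy bay aster lily fern ash hop moss mint tulip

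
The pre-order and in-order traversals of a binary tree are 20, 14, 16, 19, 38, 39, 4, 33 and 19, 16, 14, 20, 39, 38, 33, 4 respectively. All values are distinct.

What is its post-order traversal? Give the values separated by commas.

19, 16, 14, 39, 33, 4, 38, 20

The first element of pre-order is the root; it splits in-order into left and right subtrees.
Root 20: left subtree has 3 nodes {19, 16, 14}, right has 4 {39, 38, 33, 4}.
  Root 14: left subtree has 2 nodes {19, 16}, right has 0 { }.
    Root 16: left subtree has 1 node {19}, right has 0 { }.
  Root 38: left subtree has 1 node {39}, right has 2 {33, 4}.
    Root 4: left subtree has 1 node {33}, right has 0 { }.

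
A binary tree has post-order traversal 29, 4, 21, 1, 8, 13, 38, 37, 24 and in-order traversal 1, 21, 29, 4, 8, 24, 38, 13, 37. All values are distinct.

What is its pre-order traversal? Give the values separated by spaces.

24 8 1 21 4 29 37 38 13

The last element of post-order is the root; it splits in-order into left and right subtrees.
Root 24: left subtree has 5 nodes {1, 21, 29, 4, 8}, right has 3 {38, 13, 37}.
  Root 8: left subtree has 4 nodes {1, 21, 29, 4}, right has 0 { }.
    Root 1: left subtree has 0 nodes { }, right has 3 {21, 29, 4}.
      Root 21: left subtree has 0 nodes { }, right has 2 {29, 4}.
        Root 4: left subtree has 1 node {29}, right has 0 { }.
  Root 37: left subtree has 2 nodes {38, 13}, right has 0 { }.
    Root 38: left subtree has 0 nodes { }, right has 1 {13}.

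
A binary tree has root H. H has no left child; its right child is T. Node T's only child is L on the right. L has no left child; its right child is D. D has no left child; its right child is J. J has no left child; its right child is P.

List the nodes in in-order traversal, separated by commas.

In-order visits the left subtree, then the node, then the right subtree.
At H: no left child.
Visit H.
At H: go right to T.
  At T: no left child.
  Visit T.
  At T: go right to L.
    At L: no left child.
    Visit L.
    At L: go right to D.
      At D: no left child.
      Visit D.
      At D: go right to J.
        At J: no left child.
        Visit J.
        At J: go right to P.
          P is a leaf — visit P.

H, T, L, D, J, P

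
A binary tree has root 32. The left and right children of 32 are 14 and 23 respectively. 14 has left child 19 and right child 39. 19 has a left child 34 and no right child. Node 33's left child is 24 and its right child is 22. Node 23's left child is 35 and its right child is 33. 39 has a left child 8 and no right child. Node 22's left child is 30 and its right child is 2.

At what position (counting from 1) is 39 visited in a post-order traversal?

Post-order visits the left subtree, then the right subtree, then the node.
At 32: go left to 14.
  At 14: go left to 19.
    At 19: go left to 34.
      34 is a leaf — visit 34.
    At 19: no right child.
    Visit 19.
  At 14: go right to 39.
    At 39: go left to 8.
      8 is a leaf — visit 8.
    At 39: no right child.
    Visit 39.
  Visit 14.
At 32: go right to 23.
  At 23: go left to 35.
    35 is a leaf — visit 35.
  At 23: go right to 33.
    At 33: go left to 24.
      24 is a leaf — visit 24.
    At 33: go right to 22.
      At 22: go left to 30.
        30 is a leaf — visit 30.
      At 22: go right to 2.
        2 is a leaf — visit 2.
      Visit 22.
    Visit 33.
  Visit 23.
Visit 32.
Full post-order sequence: 34, 19, 8, 39, 14, 35, 24, 30, 2, 22, 33, 23, 32.

4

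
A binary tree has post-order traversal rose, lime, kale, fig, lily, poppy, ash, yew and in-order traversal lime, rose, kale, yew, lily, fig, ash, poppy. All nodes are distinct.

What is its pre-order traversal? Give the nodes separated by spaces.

The last element of post-order is the root; it splits in-order into left and right subtrees.
Root yew: left subtree has 3 nodes {lime, rose, kale}, right has 4 {lily, fig, ash, poppy}.
  Root kale: left subtree has 2 nodes {lime, rose}, right has 0 { }.
    Root lime: left subtree has 0 nodes { }, right has 1 {rose}.
  Root ash: left subtree has 2 nodes {lily, fig}, right has 1 {poppy}.
    Root lily: left subtree has 0 nodes { }, right has 1 {fig}.

yew kale lime rose ash lily fig poppy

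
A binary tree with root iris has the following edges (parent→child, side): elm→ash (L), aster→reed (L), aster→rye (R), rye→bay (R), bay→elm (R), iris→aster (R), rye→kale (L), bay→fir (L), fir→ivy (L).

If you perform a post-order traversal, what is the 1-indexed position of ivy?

3

Post-order visits the left subtree, then the right subtree, then the node.
At iris: no left child.
At iris: go right to aster.
  At aster: go left to reed.
    reed is a leaf — visit reed.
  At aster: go right to rye.
    At rye: go left to kale.
      kale is a leaf — visit kale.
    At rye: go right to bay.
      At bay: go left to fir.
        At fir: go left to ivy.
          ivy is a leaf — visit ivy.
        At fir: no right child.
        Visit fir.
      At bay: go right to elm.
        At elm: go left to ash.
          ash is a leaf — visit ash.
        At elm: no right child.
        Visit elm.
      Visit bay.
    Visit rye.
  Visit aster.
Visit iris.
Full post-order sequence: reed, kale, ivy, fir, ash, elm, bay, rye, aster, iris.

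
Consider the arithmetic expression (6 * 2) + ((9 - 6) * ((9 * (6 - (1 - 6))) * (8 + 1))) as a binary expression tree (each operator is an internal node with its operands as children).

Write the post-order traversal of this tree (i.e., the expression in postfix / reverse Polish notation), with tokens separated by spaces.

Post-order on an expression tree gives postfix notation: for each operator, emit left operand, right operand, then the operator.

6 2 * 9 6 - 9 6 1 6 - - * 8 1 + * * +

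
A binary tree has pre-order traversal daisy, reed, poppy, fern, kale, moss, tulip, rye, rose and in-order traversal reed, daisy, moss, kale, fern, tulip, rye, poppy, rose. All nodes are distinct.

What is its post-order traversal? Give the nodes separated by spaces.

reed moss kale rye tulip fern rose poppy daisy

The first element of pre-order is the root; it splits in-order into left and right subtrees.
Root daisy: left subtree has 1 node {reed}, right has 7 {moss, kale, fern, tulip, rye, poppy, rose}.
  Root poppy: left subtree has 5 nodes {moss, kale, fern, tulip, rye}, right has 1 {rose}.
    Root fern: left subtree has 2 nodes {moss, kale}, right has 2 {tulip, rye}.
      Root kale: left subtree has 1 node {moss}, right has 0 { }.
      Root tulip: left subtree has 0 nodes { }, right has 1 {rye}.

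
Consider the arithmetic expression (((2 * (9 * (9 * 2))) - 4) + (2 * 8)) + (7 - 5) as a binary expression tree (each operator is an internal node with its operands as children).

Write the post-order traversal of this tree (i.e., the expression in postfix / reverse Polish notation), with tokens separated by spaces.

Post-order on an expression tree gives postfix notation: for each operator, emit left operand, right operand, then the operator.

2 9 9 2 * * * 4 - 2 8 * + 7 5 - +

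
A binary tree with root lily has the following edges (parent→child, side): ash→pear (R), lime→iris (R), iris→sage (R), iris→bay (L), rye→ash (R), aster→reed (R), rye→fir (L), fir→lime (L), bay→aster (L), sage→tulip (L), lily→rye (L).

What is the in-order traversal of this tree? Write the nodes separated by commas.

lime, aster, reed, bay, iris, tulip, sage, fir, rye, ash, pear, lily

In-order visits the left subtree, then the node, then the right subtree.
At lily: go left to rye.
  At rye: go left to fir.
    At fir: go left to lime.
      At lime: no left child.
      Visit lime.
      At lime: go right to iris.
        At iris: go left to bay.
          At bay: go left to aster.
            At aster: no left child.
            Visit aster.
            At aster: go right to reed.
              reed is a leaf — visit reed.
          Visit bay.
          At bay: no right child.
        Visit iris.
        At iris: go right to sage.
          At sage: go left to tulip.
            tulip is a leaf — visit tulip.
          Visit sage.
          At sage: no right child.
    Visit fir.
    At fir: no right child.
  Visit rye.
  At rye: go right to ash.
    At ash: no left child.
    Visit ash.
    At ash: go right to pear.
      pear is a leaf — visit pear.
Visit lily.
At lily: no right child.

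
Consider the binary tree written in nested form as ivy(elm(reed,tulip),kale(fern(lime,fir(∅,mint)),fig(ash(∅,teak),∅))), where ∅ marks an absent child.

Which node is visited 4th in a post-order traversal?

Post-order visits the left subtree, then the right subtree, then the node.
At ivy: go left to elm.
  At elm: go left to reed.
    reed is a leaf — visit reed.
  At elm: go right to tulip.
    tulip is a leaf — visit tulip.
  Visit elm.
At ivy: go right to kale.
  At kale: go left to fern.
    At fern: go left to lime.
      lime is a leaf — visit lime.
    At fern: go right to fir.
      At fir: no left child.
      At fir: go right to mint.
        mint is a leaf — visit mint.
      Visit fir.
    Visit fern.
  At kale: go right to fig.
    At fig: go left to ash.
      At ash: no left child.
      At ash: go right to teak.
        teak is a leaf — visit teak.
      Visit ash.
    At fig: no right child.
    Visit fig.
  Visit kale.
Visit ivy.
Full post-order sequence: reed, tulip, elm, lime, mint, fir, fern, teak, ash, fig, kale, ivy.

lime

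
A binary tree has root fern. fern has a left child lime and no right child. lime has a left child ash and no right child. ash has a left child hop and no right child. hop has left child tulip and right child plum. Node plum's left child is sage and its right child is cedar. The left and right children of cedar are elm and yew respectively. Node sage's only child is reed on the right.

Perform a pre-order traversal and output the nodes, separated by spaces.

Pre-order visits the node, then its left subtree, then its right subtree.
Visit fern.
At fern: go left to lime.
  Visit lime.
  At lime: go left to ash.
    Visit ash.
    At ash: go left to hop.
      Visit hop.
      At hop: go left to tulip.
        tulip is a leaf — visit tulip.
      At hop: go right to plum.
        Visit plum.
        At plum: go left to sage.
          Visit sage.
          At sage: no left child.
          At sage: go right to reed.
            reed is a leaf — visit reed.
        At plum: go right to cedar.
          Visit cedar.
          At cedar: go left to elm.
            elm is a leaf — visit elm.
          At cedar: go right to yew.
            yew is a leaf — visit yew.
    At ash: no right child.
  At lime: no right child.
At fern: no right child.

fern lime ash hop tulip plum sage reed cedar elm yew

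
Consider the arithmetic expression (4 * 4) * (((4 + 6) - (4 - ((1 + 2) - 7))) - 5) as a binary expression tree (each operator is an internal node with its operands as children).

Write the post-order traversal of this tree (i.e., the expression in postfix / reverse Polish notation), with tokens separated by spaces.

Post-order on an expression tree gives postfix notation: for each operator, emit left operand, right operand, then the operator.

4 4 * 4 6 + 4 1 2 + 7 - - - 5 - *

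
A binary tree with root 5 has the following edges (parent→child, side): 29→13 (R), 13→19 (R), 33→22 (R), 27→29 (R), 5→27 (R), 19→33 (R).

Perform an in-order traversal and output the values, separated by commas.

5, 27, 29, 13, 19, 33, 22

In-order visits the left subtree, then the node, then the right subtree.
At 5: no left child.
Visit 5.
At 5: go right to 27.
  At 27: no left child.
  Visit 27.
  At 27: go right to 29.
    At 29: no left child.
    Visit 29.
    At 29: go right to 13.
      At 13: no left child.
      Visit 13.
      At 13: go right to 19.
        At 19: no left child.
        Visit 19.
        At 19: go right to 33.
          At 33: no left child.
          Visit 33.
          At 33: go right to 22.
            22 is a leaf — visit 22.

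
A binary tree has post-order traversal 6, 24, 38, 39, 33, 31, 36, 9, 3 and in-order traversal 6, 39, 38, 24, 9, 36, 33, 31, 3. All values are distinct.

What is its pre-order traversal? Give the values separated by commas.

3, 9, 39, 6, 38, 24, 36, 31, 33

The last element of post-order is the root; it splits in-order into left and right subtrees.
Root 3: left subtree has 8 nodes {6, 39, 38, 24, 9, 36, 33, 31}, right has 0 { }.
  Root 9: left subtree has 4 nodes {6, 39, 38, 24}, right has 3 {36, 33, 31}.
    Root 39: left subtree has 1 node {6}, right has 2 {38, 24}.
      Root 38: left subtree has 0 nodes { }, right has 1 {24}.
    Root 36: left subtree has 0 nodes { }, right has 2 {33, 31}.
      Root 31: left subtree has 1 node {33}, right has 0 { }.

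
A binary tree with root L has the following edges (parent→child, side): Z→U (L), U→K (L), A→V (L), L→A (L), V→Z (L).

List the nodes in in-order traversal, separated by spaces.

In-order visits the left subtree, then the node, then the right subtree.
At L: go left to A.
  At A: go left to V.
    At V: go left to Z.
      At Z: go left to U.
        At U: go left to K.
          K is a leaf — visit K.
        Visit U.
        At U: no right child.
      Visit Z.
      At Z: no right child.
    Visit V.
    At V: no right child.
  Visit A.
  At A: no right child.
Visit L.
At L: no right child.

K U Z V A L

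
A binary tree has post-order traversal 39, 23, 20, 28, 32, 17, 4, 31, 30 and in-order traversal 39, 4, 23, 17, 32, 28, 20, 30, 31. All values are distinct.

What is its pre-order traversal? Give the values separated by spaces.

30 4 39 17 23 32 28 20 31

The last element of post-order is the root; it splits in-order into left and right subtrees.
Root 30: left subtree has 7 nodes {39, 4, 23, 17, 32, 28, 20}, right has 1 {31}.
  Root 4: left subtree has 1 node {39}, right has 5 {23, 17, 32, 28, 20}.
    Root 17: left subtree has 1 node {23}, right has 3 {32, 28, 20}.
      Root 32: left subtree has 0 nodes { }, right has 2 {28, 20}.
        Root 28: left subtree has 0 nodes { }, right has 1 {20}.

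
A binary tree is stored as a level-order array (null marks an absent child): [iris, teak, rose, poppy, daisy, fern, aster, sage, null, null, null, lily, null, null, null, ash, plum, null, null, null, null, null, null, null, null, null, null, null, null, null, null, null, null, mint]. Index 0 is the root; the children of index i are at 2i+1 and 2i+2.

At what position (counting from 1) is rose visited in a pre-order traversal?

9

Pre-order visits the node, then its left subtree, then its right subtree.
Visit iris.
At iris: go left to teak.
  Visit teak.
  At teak: go left to poppy.
    Visit poppy.
    At poppy: go left to sage.
      Visit sage.
      At sage: go left to ash.
        ash is a leaf — visit ash.
      At sage: go right to plum.
        Visit plum.
        At plum: go left to mint.
          mint is a leaf — visit mint.
        At plum: no right child.
    At poppy: no right child.
  At teak: go right to daisy.
    daisy is a leaf — visit daisy.
At iris: go right to rose.
  Visit rose.
  At rose: go left to fern.
    Visit fern.
    At fern: go left to lily.
      lily is a leaf — visit lily.
    At fern: no right child.
  At rose: go right to aster.
    aster is a leaf — visit aster.
Full pre-order sequence: iris, teak, poppy, sage, ash, plum, mint, daisy, rose, fern, lily, aster.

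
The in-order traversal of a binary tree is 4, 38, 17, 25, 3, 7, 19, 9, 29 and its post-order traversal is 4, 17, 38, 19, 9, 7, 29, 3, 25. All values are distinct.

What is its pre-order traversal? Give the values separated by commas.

The last element of post-order is the root; it splits in-order into left and right subtrees.
Root 25: left subtree has 3 nodes {4, 38, 17}, right has 5 {3, 7, 19, 9, 29}.
  Root 38: left subtree has 1 node {4}, right has 1 {17}.
  Root 3: left subtree has 0 nodes { }, right has 4 {7, 19, 9, 29}.
    Root 29: left subtree has 3 nodes {7, 19, 9}, right has 0 { }.
      Root 7: left subtree has 0 nodes { }, right has 2 {19, 9}.
        Root 9: left subtree has 1 node {19}, right has 0 { }.

25, 38, 4, 17, 3, 29, 7, 9, 19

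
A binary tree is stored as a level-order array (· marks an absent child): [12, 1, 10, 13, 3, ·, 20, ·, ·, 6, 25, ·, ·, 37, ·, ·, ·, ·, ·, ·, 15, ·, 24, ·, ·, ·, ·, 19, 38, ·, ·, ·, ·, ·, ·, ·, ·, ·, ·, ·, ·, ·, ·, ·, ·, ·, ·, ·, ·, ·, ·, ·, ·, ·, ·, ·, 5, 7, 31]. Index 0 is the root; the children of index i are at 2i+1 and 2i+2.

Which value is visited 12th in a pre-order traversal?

19

Pre-order visits the node, then its left subtree, then its right subtree.
Visit 12.
At 12: go left to 1.
  Visit 1.
  At 1: go left to 13.
    13 is a leaf — visit 13.
  At 1: go right to 3.
    Visit 3.
    At 3: go left to 6.
      Visit 6.
      At 6: no left child.
      At 6: go right to 15.
        15 is a leaf — visit 15.
    At 3: go right to 25.
      Visit 25.
      At 25: no left child.
      At 25: go right to 24.
        24 is a leaf — visit 24.
At 12: go right to 10.
  Visit 10.
  At 10: no left child.
  At 10: go right to 20.
    Visit 20.
    At 20: go left to 37.
      Visit 37.
      At 37: go left to 19.
        Visit 19.
        At 19: no left child.
        At 19: go right to 5.
          5 is a leaf — visit 5.
      At 37: go right to 38.
        Visit 38.
        At 38: go left to 7.
          7 is a leaf — visit 7.
        At 38: go right to 31.
          31 is a leaf — visit 31.
    At 20: no right child.
Full pre-order sequence: 12, 1, 13, 3, 6, 15, 25, 24, 10, 20, 37, 19, 5, 38, 7, 31.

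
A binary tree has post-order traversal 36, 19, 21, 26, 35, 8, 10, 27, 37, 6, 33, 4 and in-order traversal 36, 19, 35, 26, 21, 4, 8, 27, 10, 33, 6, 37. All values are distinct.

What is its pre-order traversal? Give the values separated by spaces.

4 35 19 36 26 21 33 27 8 10 6 37

The last element of post-order is the root; it splits in-order into left and right subtrees.
Root 4: left subtree has 5 nodes {36, 19, 35, 26, 21}, right has 6 {8, 27, 10, 33, 6, 37}.
  Root 35: left subtree has 2 nodes {36, 19}, right has 2 {26, 21}.
    Root 19: left subtree has 1 node {36}, right has 0 { }.
    Root 26: left subtree has 0 nodes { }, right has 1 {21}.
  Root 33: left subtree has 3 nodes {8, 27, 10}, right has 2 {6, 37}.
    Root 27: left subtree has 1 node {8}, right has 1 {10}.
    Root 6: left subtree has 0 nodes { }, right has 1 {37}.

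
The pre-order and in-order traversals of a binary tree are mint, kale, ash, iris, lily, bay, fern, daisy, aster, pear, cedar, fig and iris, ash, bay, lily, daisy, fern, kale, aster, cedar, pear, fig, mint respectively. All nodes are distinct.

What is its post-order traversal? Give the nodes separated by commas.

The first element of pre-order is the root; it splits in-order into left and right subtrees.
Root mint: left subtree has 11 nodes {iris, ash, bay, lily, daisy, fern, kale, aster, cedar, pear, fig}, right has 0 { }.
  Root kale: left subtree has 6 nodes {iris, ash, bay, lily, daisy, fern}, right has 4 {aster, cedar, pear, fig}.
    Root ash: left subtree has 1 node {iris}, right has 4 {bay, lily, daisy, fern}.
      Root lily: left subtree has 1 node {bay}, right has 2 {daisy, fern}.
        Root fern: left subtree has 1 node {daisy}, right has 0 { }.
    Root aster: left subtree has 0 nodes { }, right has 3 {cedar, pear, fig}.
      Root pear: left subtree has 1 node {cedar}, right has 1 {fig}.

iris, bay, daisy, fern, lily, ash, cedar, fig, pear, aster, kale, mint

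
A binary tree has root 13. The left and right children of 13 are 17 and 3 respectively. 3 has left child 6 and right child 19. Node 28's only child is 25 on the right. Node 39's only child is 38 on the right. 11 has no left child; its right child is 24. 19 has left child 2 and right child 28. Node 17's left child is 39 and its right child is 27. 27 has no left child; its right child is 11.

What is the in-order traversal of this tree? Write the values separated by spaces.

39 38 17 27 11 24 13 6 3 2 19 28 25

In-order visits the left subtree, then the node, then the right subtree.
At 13: go left to 17.
  At 17: go left to 39.
    At 39: no left child.
    Visit 39.
    At 39: go right to 38.
      38 is a leaf — visit 38.
  Visit 17.
  At 17: go right to 27.
    At 27: no left child.
    Visit 27.
    At 27: go right to 11.
      At 11: no left child.
      Visit 11.
      At 11: go right to 24.
        24 is a leaf — visit 24.
Visit 13.
At 13: go right to 3.
  At 3: go left to 6.
    6 is a leaf — visit 6.
  Visit 3.
  At 3: go right to 19.
    At 19: go left to 2.
      2 is a leaf — visit 2.
    Visit 19.
    At 19: go right to 28.
      At 28: no left child.
      Visit 28.
      At 28: go right to 25.
        25 is a leaf — visit 25.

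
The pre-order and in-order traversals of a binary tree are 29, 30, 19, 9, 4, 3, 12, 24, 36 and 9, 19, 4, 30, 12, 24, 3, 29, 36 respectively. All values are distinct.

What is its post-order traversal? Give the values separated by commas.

9, 4, 19, 24, 12, 3, 30, 36, 29

The first element of pre-order is the root; it splits in-order into left and right subtrees.
Root 29: left subtree has 7 nodes {9, 19, 4, 30, 12, 24, 3}, right has 1 {36}.
  Root 30: left subtree has 3 nodes {9, 19, 4}, right has 3 {12, 24, 3}.
    Root 19: left subtree has 1 node {9}, right has 1 {4}.
    Root 3: left subtree has 2 nodes {12, 24}, right has 0 { }.
      Root 12: left subtree has 0 nodes { }, right has 1 {24}.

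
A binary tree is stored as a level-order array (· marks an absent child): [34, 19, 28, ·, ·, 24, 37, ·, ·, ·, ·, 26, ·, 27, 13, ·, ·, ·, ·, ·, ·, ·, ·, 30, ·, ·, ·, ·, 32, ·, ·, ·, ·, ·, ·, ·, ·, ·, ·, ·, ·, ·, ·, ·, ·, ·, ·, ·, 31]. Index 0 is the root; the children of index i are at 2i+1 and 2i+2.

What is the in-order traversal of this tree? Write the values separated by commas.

19, 34, 30, 31, 26, 24, 28, 27, 32, 37, 13

In-order visits the left subtree, then the node, then the right subtree.
At 34: go left to 19.
  19 is a leaf — visit 19.
Visit 34.
At 34: go right to 28.
  At 28: go left to 24.
    At 24: go left to 26.
      At 26: go left to 30.
        At 30: no left child.
        Visit 30.
        At 30: go right to 31.
          31 is a leaf — visit 31.
      Visit 26.
      At 26: no right child.
    Visit 24.
    At 24: no right child.
  Visit 28.
  At 28: go right to 37.
    At 37: go left to 27.
      At 27: no left child.
      Visit 27.
      At 27: go right to 32.
        32 is a leaf — visit 32.
    Visit 37.
    At 37: go right to 13.
      13 is a leaf — visit 13.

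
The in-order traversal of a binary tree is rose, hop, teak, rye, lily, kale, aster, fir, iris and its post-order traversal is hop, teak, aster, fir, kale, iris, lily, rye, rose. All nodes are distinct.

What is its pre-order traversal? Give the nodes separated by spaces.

rose rye teak hop lily iris kale fir aster

The last element of post-order is the root; it splits in-order into left and right subtrees.
Root rose: left subtree has 0 nodes { }, right has 8 {hop, teak, rye, lily, kale, aster, fir, iris}.
  Root rye: left subtree has 2 nodes {hop, teak}, right has 5 {lily, kale, aster, fir, iris}.
    Root teak: left subtree has 1 node {hop}, right has 0 { }.
    Root lily: left subtree has 0 nodes { }, right has 4 {kale, aster, fir, iris}.
      Root iris: left subtree has 3 nodes {kale, aster, fir}, right has 0 { }.
        Root kale: left subtree has 0 nodes { }, right has 2 {aster, fir}.
          Root fir: left subtree has 1 node {aster}, right has 0 { }.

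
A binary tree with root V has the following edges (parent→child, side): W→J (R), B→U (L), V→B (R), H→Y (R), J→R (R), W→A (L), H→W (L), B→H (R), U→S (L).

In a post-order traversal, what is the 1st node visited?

S

Post-order visits the left subtree, then the right subtree, then the node.
At V: no left child.
At V: go right to B.
  At B: go left to U.
    At U: go left to S.
      S is a leaf — visit S.
    At U: no right child.
    Visit U.
  At B: go right to H.
    At H: go left to W.
      At W: go left to A.
        A is a leaf — visit A.
      At W: go right to J.
        At J: no left child.
        At J: go right to R.
          R is a leaf — visit R.
        Visit J.
      Visit W.
    At H: go right to Y.
      Y is a leaf — visit Y.
    Visit H.
  Visit B.
Visit V.
Full post-order sequence: S, U, A, R, J, W, Y, H, B, V.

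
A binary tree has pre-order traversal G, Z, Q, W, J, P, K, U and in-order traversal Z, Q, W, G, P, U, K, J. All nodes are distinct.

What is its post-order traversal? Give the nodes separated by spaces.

The first element of pre-order is the root; it splits in-order into left and right subtrees.
Root G: left subtree has 3 nodes {Z, Q, W}, right has 4 {P, U, K, J}.
  Root Z: left subtree has 0 nodes { }, right has 2 {Q, W}.
    Root Q: left subtree has 0 nodes { }, right has 1 {W}.
  Root J: left subtree has 3 nodes {P, U, K}, right has 0 { }.
    Root P: left subtree has 0 nodes { }, right has 2 {U, K}.
      Root K: left subtree has 1 node {U}, right has 0 { }.

W Q Z U K P J G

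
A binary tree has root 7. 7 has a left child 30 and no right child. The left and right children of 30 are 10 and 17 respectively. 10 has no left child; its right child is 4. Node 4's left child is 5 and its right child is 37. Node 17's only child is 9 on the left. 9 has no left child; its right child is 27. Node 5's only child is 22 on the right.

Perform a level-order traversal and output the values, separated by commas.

7, 30, 10, 17, 4, 9, 5, 37, 27, 22

Level-order visits nodes level by level from the root, left to right within each level.
Level 0: 7
Level 1: 30
Level 2: 10, 17
Level 3: 4, 9
Level 4: 5, 37, 27
Level 5: 22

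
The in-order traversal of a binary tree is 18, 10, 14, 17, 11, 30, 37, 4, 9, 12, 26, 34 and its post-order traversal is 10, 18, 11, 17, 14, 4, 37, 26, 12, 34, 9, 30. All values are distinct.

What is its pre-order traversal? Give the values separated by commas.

The last element of post-order is the root; it splits in-order into left and right subtrees.
Root 30: left subtree has 5 nodes {18, 10, 14, 17, 11}, right has 6 {37, 4, 9, 12, 26, 34}.
  Root 14: left subtree has 2 nodes {18, 10}, right has 2 {17, 11}.
    Root 18: left subtree has 0 nodes { }, right has 1 {10}.
    Root 17: left subtree has 0 nodes { }, right has 1 {11}.
  Root 9: left subtree has 2 nodes {37, 4}, right has 3 {12, 26, 34}.
    Root 37: left subtree has 0 nodes { }, right has 1 {4}.
    Root 34: left subtree has 2 nodes {12, 26}, right has 0 { }.
      Root 12: left subtree has 0 nodes { }, right has 1 {26}.

30, 14, 18, 10, 17, 11, 9, 37, 4, 34, 12, 26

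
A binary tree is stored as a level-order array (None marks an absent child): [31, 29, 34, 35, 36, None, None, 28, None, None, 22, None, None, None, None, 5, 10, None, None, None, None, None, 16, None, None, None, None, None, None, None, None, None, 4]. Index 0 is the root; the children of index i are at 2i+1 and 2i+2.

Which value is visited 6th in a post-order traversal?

Post-order visits the left subtree, then the right subtree, then the node.
At 31: go left to 29.
  At 29: go left to 35.
    At 35: go left to 28.
      At 28: go left to 5.
        At 5: no left child.
        At 5: go right to 4.
          4 is a leaf — visit 4.
        Visit 5.
      At 28: go right to 10.
        10 is a leaf — visit 10.
      Visit 28.
    At 35: no right child.
    Visit 35.
  At 29: go right to 36.
    At 36: no left child.
    At 36: go right to 22.
      At 22: no left child.
      At 22: go right to 16.
        16 is a leaf — visit 16.
      Visit 22.
    Visit 36.
  Visit 29.
At 31: go right to 34.
  34 is a leaf — visit 34.
Visit 31.
Full post-order sequence: 4, 5, 10, 28, 35, 16, 22, 36, 29, 34, 31.

16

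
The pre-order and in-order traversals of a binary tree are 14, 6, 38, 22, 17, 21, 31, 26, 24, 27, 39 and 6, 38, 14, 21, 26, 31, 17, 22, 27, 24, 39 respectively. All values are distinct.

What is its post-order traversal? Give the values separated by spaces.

The first element of pre-order is the root; it splits in-order into left and right subtrees.
Root 14: left subtree has 2 nodes {6, 38}, right has 8 {21, 26, 31, 17, 22, 27, 24, 39}.
  Root 6: left subtree has 0 nodes { }, right has 1 {38}.
  Root 22: left subtree has 4 nodes {21, 26, 31, 17}, right has 3 {27, 24, 39}.
    Root 17: left subtree has 3 nodes {21, 26, 31}, right has 0 { }.
      Root 21: left subtree has 0 nodes { }, right has 2 {26, 31}.
        Root 31: left subtree has 1 node {26}, right has 0 { }.
    Root 24: left subtree has 1 node {27}, right has 1 {39}.

38 6 26 31 21 17 27 39 24 22 14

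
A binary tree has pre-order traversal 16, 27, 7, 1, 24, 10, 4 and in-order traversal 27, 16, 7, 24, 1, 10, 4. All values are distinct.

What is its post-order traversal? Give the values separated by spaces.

27 24 4 10 1 7 16

The first element of pre-order is the root; it splits in-order into left and right subtrees.
Root 16: left subtree has 1 node {27}, right has 5 {7, 24, 1, 10, 4}.
  Root 7: left subtree has 0 nodes { }, right has 4 {24, 1, 10, 4}.
    Root 1: left subtree has 1 node {24}, right has 2 {10, 4}.
      Root 10: left subtree has 0 nodes { }, right has 1 {4}.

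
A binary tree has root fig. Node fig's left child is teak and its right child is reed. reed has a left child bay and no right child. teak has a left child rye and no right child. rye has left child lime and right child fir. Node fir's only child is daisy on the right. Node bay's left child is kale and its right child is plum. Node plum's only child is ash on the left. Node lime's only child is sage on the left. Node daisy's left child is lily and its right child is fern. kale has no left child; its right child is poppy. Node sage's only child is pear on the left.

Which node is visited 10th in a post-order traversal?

poppy

Post-order visits the left subtree, then the right subtree, then the node.
At fig: go left to teak.
  At teak: go left to rye.
    At rye: go left to lime.
      At lime: go left to sage.
        At sage: go left to pear.
          pear is a leaf — visit pear.
        At sage: no right child.
        Visit sage.
      At lime: no right child.
      Visit lime.
    At rye: go right to fir.
      At fir: no left child.
      At fir: go right to daisy.
        At daisy: go left to lily.
          lily is a leaf — visit lily.
        At daisy: go right to fern.
          fern is a leaf — visit fern.
        Visit daisy.
      Visit fir.
    Visit rye.
  At teak: no right child.
  Visit teak.
At fig: go right to reed.
  At reed: go left to bay.
    At bay: go left to kale.
      At kale: no left child.
      At kale: go right to poppy.
        poppy is a leaf — visit poppy.
      Visit kale.
    At bay: go right to plum.
      At plum: go left to ash.
        ash is a leaf — visit ash.
      At plum: no right child.
      Visit plum.
    Visit bay.
  At reed: no right child.
  Visit reed.
Visit fig.
Full post-order sequence: pear, sage, lime, lily, fern, daisy, fir, rye, teak, poppy, kale, ash, plum, bay, reed, fig.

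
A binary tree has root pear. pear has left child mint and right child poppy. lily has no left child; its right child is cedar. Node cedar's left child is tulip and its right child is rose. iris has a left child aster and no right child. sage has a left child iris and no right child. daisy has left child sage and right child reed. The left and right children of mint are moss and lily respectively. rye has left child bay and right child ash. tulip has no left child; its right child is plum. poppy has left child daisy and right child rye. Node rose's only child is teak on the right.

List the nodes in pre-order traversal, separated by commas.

Pre-order visits the node, then its left subtree, then its right subtree.
Visit pear.
At pear: go left to mint.
  Visit mint.
  At mint: go left to moss.
    moss is a leaf — visit moss.
  At mint: go right to lily.
    Visit lily.
    At lily: no left child.
    At lily: go right to cedar.
      Visit cedar.
      At cedar: go left to tulip.
        Visit tulip.
        At tulip: no left child.
        At tulip: go right to plum.
          plum is a leaf — visit plum.
      At cedar: go right to rose.
        Visit rose.
        At rose: no left child.
        At rose: go right to teak.
          teak is a leaf — visit teak.
At pear: go right to poppy.
  Visit poppy.
  At poppy: go left to daisy.
    Visit daisy.
    At daisy: go left to sage.
      Visit sage.
      At sage: go left to iris.
        Visit iris.
        At iris: go left to aster.
          aster is a leaf — visit aster.
        At iris: no right child.
      At sage: no right child.
    At daisy: go right to reed.
      reed is a leaf — visit reed.
  At poppy: go right to rye.
    Visit rye.
    At rye: go left to bay.
      bay is a leaf — visit bay.
    At rye: go right to ash.
      ash is a leaf — visit ash.

pear, mint, moss, lily, cedar, tulip, plum, rose, teak, poppy, daisy, sage, iris, aster, reed, rye, bay, ash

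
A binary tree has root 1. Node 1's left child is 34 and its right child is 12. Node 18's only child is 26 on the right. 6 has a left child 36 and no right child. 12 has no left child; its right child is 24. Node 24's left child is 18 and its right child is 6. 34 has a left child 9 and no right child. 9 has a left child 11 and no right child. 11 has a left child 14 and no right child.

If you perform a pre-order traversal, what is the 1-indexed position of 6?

10

Pre-order visits the node, then its left subtree, then its right subtree.
Visit 1.
At 1: go left to 34.
  Visit 34.
  At 34: go left to 9.
    Visit 9.
    At 9: go left to 11.
      Visit 11.
      At 11: go left to 14.
        14 is a leaf — visit 14.
      At 11: no right child.
    At 9: no right child.
  At 34: no right child.
At 1: go right to 12.
  Visit 12.
  At 12: no left child.
  At 12: go right to 24.
    Visit 24.
    At 24: go left to 18.
      Visit 18.
      At 18: no left child.
      At 18: go right to 26.
        26 is a leaf — visit 26.
    At 24: go right to 6.
      Visit 6.
      At 6: go left to 36.
        36 is a leaf — visit 36.
      At 6: no right child.
Full pre-order sequence: 1, 34, 9, 11, 14, 12, 24, 18, 26, 6, 36.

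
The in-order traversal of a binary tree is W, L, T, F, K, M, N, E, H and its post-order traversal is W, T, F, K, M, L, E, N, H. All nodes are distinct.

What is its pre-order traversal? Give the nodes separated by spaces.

H N L W M K F T E

The last element of post-order is the root; it splits in-order into left and right subtrees.
Root H: left subtree has 8 nodes {W, L, T, F, K, M, N, E}, right has 0 { }.
  Root N: left subtree has 6 nodes {W, L, T, F, K, M}, right has 1 {E}.
    Root L: left subtree has 1 node {W}, right has 4 {T, F, K, M}.
      Root M: left subtree has 3 nodes {T, F, K}, right has 0 { }.
        Root K: left subtree has 2 nodes {T, F}, right has 0 { }.
          Root F: left subtree has 1 node {T}, right has 0 { }.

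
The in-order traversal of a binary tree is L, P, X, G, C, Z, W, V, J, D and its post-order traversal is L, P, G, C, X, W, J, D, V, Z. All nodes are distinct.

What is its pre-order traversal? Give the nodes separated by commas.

The last element of post-order is the root; it splits in-order into left and right subtrees.
Root Z: left subtree has 5 nodes {L, P, X, G, C}, right has 4 {W, V, J, D}.
  Root X: left subtree has 2 nodes {L, P}, right has 2 {G, C}.
    Root P: left subtree has 1 node {L}, right has 0 { }.
    Root C: left subtree has 1 node {G}, right has 0 { }.
  Root V: left subtree has 1 node {W}, right has 2 {J, D}.
    Root D: left subtree has 1 node {J}, right has 0 { }.

Z, X, P, L, C, G, V, W, D, J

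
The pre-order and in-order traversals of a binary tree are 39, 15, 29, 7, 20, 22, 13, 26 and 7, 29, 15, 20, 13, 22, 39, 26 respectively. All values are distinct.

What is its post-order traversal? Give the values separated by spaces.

7 29 13 22 20 15 26 39

The first element of pre-order is the root; it splits in-order into left and right subtrees.
Root 39: left subtree has 6 nodes {7, 29, 15, 20, 13, 22}, right has 1 {26}.
  Root 15: left subtree has 2 nodes {7, 29}, right has 3 {20, 13, 22}.
    Root 29: left subtree has 1 node {7}, right has 0 { }.
    Root 20: left subtree has 0 nodes { }, right has 2 {13, 22}.
      Root 22: left subtree has 1 node {13}, right has 0 { }.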